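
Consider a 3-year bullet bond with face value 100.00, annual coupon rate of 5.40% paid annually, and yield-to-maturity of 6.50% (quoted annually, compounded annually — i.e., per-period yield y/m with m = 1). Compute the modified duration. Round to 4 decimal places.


Coupon per period c = face * coupon_rate / m = 5.400000
Periods per year m = 1; per-period yield y/m = 0.065000
Number of cashflows N = 3
Cashflows (t years, CF_t, discount factor 1/(1+y/m)^(m*t), PV):
  t = 1.0000: CF_t = 5.400000, DF = 0.938967, PV = 5.070423
  t = 2.0000: CF_t = 5.400000, DF = 0.881659, PV = 4.760960
  t = 3.0000: CF_t = 105.400000, DF = 0.827849, PV = 87.255294
Price P = sum_t PV_t = 97.086677
First compute Macaulay numerator sum_t t * PV_t:
  t * PV_t at t = 1.0000: 5.070423
  t * PV_t at t = 2.0000: 9.521920
  t * PV_t at t = 3.0000: 261.765883
Macaulay duration D = 276.358226 / 97.086677 = 2.846510
Modified duration = D / (1 + y/m) = 2.846510 / (1 + 0.065000) = 2.672780

Answer: Modified duration = 2.6728


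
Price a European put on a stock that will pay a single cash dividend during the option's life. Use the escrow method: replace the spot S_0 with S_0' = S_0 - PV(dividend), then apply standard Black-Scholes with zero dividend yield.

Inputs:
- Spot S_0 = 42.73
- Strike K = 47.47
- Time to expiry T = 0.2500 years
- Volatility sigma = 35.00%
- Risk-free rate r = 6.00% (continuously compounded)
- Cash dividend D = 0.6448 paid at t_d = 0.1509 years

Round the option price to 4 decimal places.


Answer: Price = 5.9759

Derivation:
PV(D) = D * exp(-r * t_d) = 0.6448 * 0.99098686 = 0.63898833
S_0' = S_0 - PV(D) = 42.7300 - 0.63898833 = 42.09101167
d1 = (ln(S_0'/K) + (r + sigma^2/2)*T) / (sigma*sqrt(T)) = -0.51400694
d2 = d1 - sigma*sqrt(T) = -0.68900694
exp(-rT) = 0.98511194
N(-d1) = 0.69637643; N(-d2) = 0.75459055
P = K * exp(-rT) * N(-d2) - S_0' * N(-d1) = 47.4700 * 0.98511194 * 0.75459055 - 42.09101167 * 0.69637643 = 5.9759


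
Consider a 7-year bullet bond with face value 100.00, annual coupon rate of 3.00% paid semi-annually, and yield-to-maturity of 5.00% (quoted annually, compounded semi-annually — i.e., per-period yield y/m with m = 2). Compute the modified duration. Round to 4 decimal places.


Answer: Modified duration = 6.1608

Derivation:
Coupon per period c = face * coupon_rate / m = 1.500000
Periods per year m = 2; per-period yield y/m = 0.025000
Number of cashflows N = 14
Cashflows (t years, CF_t, discount factor 1/(1+y/m)^(m*t), PV):
  t = 0.5000: CF_t = 1.500000, DF = 0.975610, PV = 1.463415
  t = 1.0000: CF_t = 1.500000, DF = 0.951814, PV = 1.427722
  t = 1.5000: CF_t = 1.500000, DF = 0.928599, PV = 1.392899
  t = 2.0000: CF_t = 1.500000, DF = 0.905951, PV = 1.358926
  t = 2.5000: CF_t = 1.500000, DF = 0.883854, PV = 1.325781
  t = 3.0000: CF_t = 1.500000, DF = 0.862297, PV = 1.293445
  t = 3.5000: CF_t = 1.500000, DF = 0.841265, PV = 1.261898
  t = 4.0000: CF_t = 1.500000, DF = 0.820747, PV = 1.231120
  t = 4.5000: CF_t = 1.500000, DF = 0.800728, PV = 1.201093
  t = 5.0000: CF_t = 1.500000, DF = 0.781198, PV = 1.171798
  t = 5.5000: CF_t = 1.500000, DF = 0.762145, PV = 1.143217
  t = 6.0000: CF_t = 1.500000, DF = 0.743556, PV = 1.115334
  t = 6.5000: CF_t = 1.500000, DF = 0.725420, PV = 1.088131
  t = 7.0000: CF_t = 101.500000, DF = 0.707727, PV = 71.834310
Price P = sum_t PV_t = 88.309088
First compute Macaulay numerator sum_t t * PV_t:
  t * PV_t at t = 0.5000: 0.731707
  t * PV_t at t = 1.0000: 1.427722
  t * PV_t at t = 1.5000: 2.089349
  t * PV_t at t = 2.0000: 2.717852
  t * PV_t at t = 2.5000: 3.314454
  t * PV_t at t = 3.0000: 3.880336
  t * PV_t at t = 3.5000: 4.416642
  t * PV_t at t = 4.0000: 4.924479
  t * PV_t at t = 4.5000: 5.404916
  t * PV_t at t = 5.0000: 5.858988
  t * PV_t at t = 5.5000: 6.287694
  t * PV_t at t = 6.0000: 6.692003
  t * PV_t at t = 6.5000: 7.072849
  t * PV_t at t = 7.0000: 502.840173
Macaulay duration D = 557.659164 / 88.309088 = 6.314856
Modified duration = D / (1 + y/m) = 6.314856 / (1 + 0.025000) = 6.160835


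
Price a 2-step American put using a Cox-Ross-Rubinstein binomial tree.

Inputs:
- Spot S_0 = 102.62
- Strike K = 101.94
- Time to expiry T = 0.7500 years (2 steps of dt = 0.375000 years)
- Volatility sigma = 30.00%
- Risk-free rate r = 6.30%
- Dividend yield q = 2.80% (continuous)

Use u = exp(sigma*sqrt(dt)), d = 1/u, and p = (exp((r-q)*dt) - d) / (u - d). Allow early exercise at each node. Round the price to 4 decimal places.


Answer: Price = V(0,0) = 8.2402

Derivation:
dt = T/N = 0.375000
u = exp(sigma*sqrt(dt)) = 1.201669; d = 1/u = 0.832176
p = (exp((r-q)*dt) - d) / (u - d) = 0.489957
Discount per step: exp(-r*dt) = 0.976652
Stock lattice S(k, i) with i counting down-moves:
  k=0: S(0,0) = 102.6200
  k=1: S(1,0) = 123.3153; S(1,1) = 85.3979
  k=2: S(2,0) = 148.1842; S(2,1) = 102.6200; S(2,2) = 71.0660
Terminal payoffs V(N, i) = max(K - S_T, 0):
  V(2,0) = 0.000000; V(2,1) = 0.000000; V(2,2) = 30.873974
Backward induction: V(k, i) = exp(-r*dt) * [p * V(k+1, i) + (1-p) * V(k+1, i+1)]; then take max(V_cont, immediate exercise) for American.
  V(1,0) = exp(-r*dt) * [p*0.000000 + (1-p)*0.000000] = 0.000000; exercise = 0.000000; V(1,0) = max -> 0.000000
  V(1,1) = exp(-r*dt) * [p*0.000000 + (1-p)*30.873974] = 15.379405; exercise = 16.542134; V(1,1) = max -> 16.542134
  V(0,0) = exp(-r*dt) * [p*0.000000 + (1-p)*16.542134] = 8.240215; exercise = 0.000000; V(0,0) = max -> 8.240215


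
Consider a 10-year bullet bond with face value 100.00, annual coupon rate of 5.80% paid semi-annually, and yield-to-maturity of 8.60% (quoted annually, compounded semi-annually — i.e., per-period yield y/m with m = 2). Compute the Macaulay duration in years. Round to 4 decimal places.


Coupon per period c = face * coupon_rate / m = 2.900000
Periods per year m = 2; per-period yield y/m = 0.043000
Number of cashflows N = 20
Cashflows (t years, CF_t, discount factor 1/(1+y/m)^(m*t), PV):
  t = 0.5000: CF_t = 2.900000, DF = 0.958773, PV = 2.780441
  t = 1.0000: CF_t = 2.900000, DF = 0.919245, PV = 2.665811
  t = 1.5000: CF_t = 2.900000, DF = 0.881347, PV = 2.555907
  t = 2.0000: CF_t = 2.900000, DF = 0.845012, PV = 2.450534
  t = 2.5000: CF_t = 2.900000, DF = 0.810174, PV = 2.349505
  t = 3.0000: CF_t = 2.900000, DF = 0.776773, PV = 2.252642
  t = 3.5000: CF_t = 2.900000, DF = 0.744749, PV = 2.159772
  t = 4.0000: CF_t = 2.900000, DF = 0.714045, PV = 2.070730
  t = 4.5000: CF_t = 2.900000, DF = 0.684607, PV = 1.985360
  t = 5.0000: CF_t = 2.900000, DF = 0.656382, PV = 1.903509
  t = 5.5000: CF_t = 2.900000, DF = 0.629322, PV = 1.825033
  t = 6.0000: CF_t = 2.900000, DF = 0.603376, PV = 1.749791
  t = 6.5000: CF_t = 2.900000, DF = 0.578501, PV = 1.677652
  t = 7.0000: CF_t = 2.900000, DF = 0.554651, PV = 1.608487
  t = 7.5000: CF_t = 2.900000, DF = 0.531784, PV = 1.542174
  t = 8.0000: CF_t = 2.900000, DF = 0.509860, PV = 1.478594
  t = 8.5000: CF_t = 2.900000, DF = 0.488840, PV = 1.417636
  t = 9.0000: CF_t = 2.900000, DF = 0.468687, PV = 1.359191
  t = 9.5000: CF_t = 2.900000, DF = 0.449364, PV = 1.303155
  t = 10.0000: CF_t = 102.900000, DF = 0.430838, PV = 44.333213
Price P = sum_t PV_t = 81.469139
Macaulay numerator sum_t t * PV_t:
  t * PV_t at t = 0.5000: 1.390221
  t * PV_t at t = 1.0000: 2.665811
  t * PV_t at t = 1.5000: 3.833861
  t * PV_t at t = 2.0000: 4.901068
  t * PV_t at t = 2.5000: 5.873764
  t * PV_t at t = 3.0000: 6.757926
  t * PV_t at t = 3.5000: 7.559201
  t * PV_t at t = 4.0000: 8.282921
  t * PV_t at t = 4.5000: 8.934119
  t * PV_t at t = 5.0000: 9.517545
  t * PV_t at t = 5.5000: 10.037679
  t * PV_t at t = 6.0000: 10.498749
  t * PV_t at t = 6.5000: 10.904741
  t * PV_t at t = 7.0000: 11.259412
  t * PV_t at t = 7.5000: 11.566305
  t * PV_t at t = 8.0000: 11.828755
  t * PV_t at t = 8.5000: 12.049907
  t * PV_t at t = 9.0000: 12.232718
  t * PV_t at t = 9.5000: 12.379974
  t * PV_t at t = 10.0000: 443.332129
Macaulay duration D = (sum_t t * PV_t) / P = 605.806804 / 81.469139 = 7.436028

Answer: Macaulay duration = 7.4360 years


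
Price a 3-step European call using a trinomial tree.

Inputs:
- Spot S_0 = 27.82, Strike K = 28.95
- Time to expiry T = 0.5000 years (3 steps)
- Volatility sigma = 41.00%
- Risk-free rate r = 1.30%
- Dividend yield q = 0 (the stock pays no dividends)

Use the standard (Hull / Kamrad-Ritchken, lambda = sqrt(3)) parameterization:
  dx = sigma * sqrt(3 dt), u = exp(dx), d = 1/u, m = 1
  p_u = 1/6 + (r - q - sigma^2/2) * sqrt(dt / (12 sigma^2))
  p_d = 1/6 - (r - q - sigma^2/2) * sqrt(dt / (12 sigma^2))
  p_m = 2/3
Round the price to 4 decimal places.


dt = T/N = 0.166667; dx = sigma*sqrt(3*dt) = 0.289914
u = exp(dx) = 1.336312; d = 1/u = 0.748328
p_u = 0.146244, p_m = 0.666667, p_d = 0.187089
Discount per step: exp(-r*dt) = 0.997836
Stock lattice S(k, j) with j the centered position index:
  k=0: S(0,+0) = 27.8200
  k=1: S(1,-1) = 20.8185; S(1,+0) = 27.8200; S(1,+1) = 37.1762
  k=2: S(2,-2) = 15.5791; S(2,-1) = 20.8185; S(2,+0) = 27.8200; S(2,+1) = 37.1762; S(2,+2) = 49.6790
  k=3: S(3,-3) = 11.6582; S(3,-2) = 15.5791; S(3,-1) = 20.8185; S(3,+0) = 27.8200; S(3,+1) = 37.1762; S(3,+2) = 49.6790; S(3,+3) = 66.3867
Terminal payoffs V(N, j) = max(S_T - K, 0):
  V(3,-3) = 0.000000; V(3,-2) = 0.000000; V(3,-1) = 0.000000; V(3,+0) = 0.000000; V(3,+1) = 8.226207; V(3,+2) = 20.729022; V(3,+3) = 37.436686
Backward induction: V(k, j) = exp(-r*dt) * [p_u * V(k+1, j+1) + p_m * V(k+1, j) + p_d * V(k+1, j-1)]
  V(2,-2) = exp(-r*dt) * [p_u*0.000000 + p_m*0.000000 + p_d*0.000000] = 0.000000
  V(2,-1) = exp(-r*dt) * [p_u*0.000000 + p_m*0.000000 + p_d*0.000000] = 0.000000
  V(2,+0) = exp(-r*dt) * [p_u*8.226207 + p_m*0.000000 + p_d*0.000000] = 1.200429
  V(2,+1) = exp(-r*dt) * [p_u*20.729022 + p_m*8.226207 + p_d*0.000000] = 8.497201
  V(2,+2) = exp(-r*dt) * [p_u*37.436686 + p_m*20.729022 + p_d*8.226207] = 20.788182
  V(1,-1) = exp(-r*dt) * [p_u*1.200429 + p_m*0.000000 + p_d*0.000000] = 0.175176
  V(1,+0) = exp(-r*dt) * [p_u*8.497201 + p_m*1.200429 + p_d*0.000000] = 2.038529
  V(1,+1) = exp(-r*dt) * [p_u*20.788182 + p_m*8.497201 + p_d*1.200429] = 8.910207
  V(0,+0) = exp(-r*dt) * [p_u*8.910207 + p_m*2.038529 + p_d*0.175176] = 2.689024

Answer: Price = V(0,0) = 2.6890


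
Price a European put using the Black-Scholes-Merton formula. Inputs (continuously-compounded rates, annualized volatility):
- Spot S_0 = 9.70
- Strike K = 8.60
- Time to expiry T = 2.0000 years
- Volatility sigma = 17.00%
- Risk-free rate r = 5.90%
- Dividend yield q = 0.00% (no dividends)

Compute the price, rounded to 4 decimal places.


Answer: Price = 0.1745

Derivation:
d1 = (ln(S/K) + (r - q + 0.5*sigma^2) * T) / (sigma * sqrt(T)) = 1.11167037
d2 = d1 - sigma * sqrt(T) = 0.87125406
exp(-rT) = 0.88869605; exp(-qT) = 1.00000000
P = K * exp(-rT) * N(-d2) - S_0 * exp(-qT) * N(-d1)
N(-d1) = 0.13313995; N(-d2) = 0.19180772
P = 8.6000 * 0.88869605 * 0.19180772 - 9.7000 * 1.00000000 * 0.13313995 = 0.1745


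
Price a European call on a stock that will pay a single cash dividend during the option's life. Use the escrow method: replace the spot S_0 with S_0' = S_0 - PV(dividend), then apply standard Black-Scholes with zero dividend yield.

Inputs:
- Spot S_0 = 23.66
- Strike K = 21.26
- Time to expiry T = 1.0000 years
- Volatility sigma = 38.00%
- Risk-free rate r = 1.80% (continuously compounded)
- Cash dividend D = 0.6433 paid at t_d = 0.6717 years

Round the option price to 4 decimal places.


Answer: Price = 4.4873

Derivation:
PV(D) = D * exp(-r * t_d) = 0.6433 * 0.98798220 = 0.63556895
S_0' = S_0 - PV(D) = 23.6600 - 0.63556895 = 23.02443105
d1 = (ln(S_0'/K) + (r + sigma^2/2)*T) / (sigma*sqrt(T)) = 0.44718026
d2 = d1 - sigma*sqrt(T) = 0.06718026
exp(-rT) = 0.98216103
N(d1) = 0.67262754; N(d2) = 0.52678090
C = S_0' * N(d1) - K * exp(-rT) * N(d2) = 23.02443105 * 0.67262754 - 21.2600 * 0.98216103 * 0.52678090 = 4.4873


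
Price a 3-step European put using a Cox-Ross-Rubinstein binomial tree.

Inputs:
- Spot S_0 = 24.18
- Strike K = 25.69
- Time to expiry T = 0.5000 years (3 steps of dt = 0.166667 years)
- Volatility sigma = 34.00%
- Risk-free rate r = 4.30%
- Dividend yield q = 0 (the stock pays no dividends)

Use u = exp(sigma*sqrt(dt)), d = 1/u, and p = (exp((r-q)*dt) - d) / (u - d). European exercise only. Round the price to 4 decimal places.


dt = T/N = 0.166667
u = exp(sigma*sqrt(dt)) = 1.148899; d = 1/u = 0.870398
p = (exp((r-q)*dt) - d) / (u - d) = 0.491180
Discount per step: exp(-r*dt) = 0.992859
Stock lattice S(k, i) with i counting down-moves:
  k=0: S(0,0) = 24.1800
  k=1: S(1,0) = 27.7804; S(1,1) = 21.0462
  k=2: S(2,0) = 31.9169; S(2,1) = 24.1800; S(2,2) = 18.3186
  k=3: S(3,0) = 36.6693; S(3,1) = 27.7804; S(3,2) = 21.0462; S(3,3) = 15.9445
Terminal payoffs V(N, i) = max(K - S_T, 0):
  V(3,0) = 0.000000; V(3,1) = 0.000000; V(3,2) = 4.643770; V(3,3) = 9.745522
Backward induction: V(k, i) = exp(-r*dt) * [p * V(k+1, i) + (1-p) * V(k+1, i+1)].
  V(2,0) = exp(-r*dt) * [p*0.000000 + (1-p)*0.000000] = 0.000000
  V(2,1) = exp(-r*dt) * [p*0.000000 + (1-p)*4.643770] = 2.345970
  V(2,2) = exp(-r*dt) * [p*4.643770 + (1-p)*9.745522] = 7.187945
  V(1,0) = exp(-r*dt) * [p*0.000000 + (1-p)*2.345970] = 1.185153
  V(1,1) = exp(-r*dt) * [p*2.345970 + (1-p)*7.187945] = 4.775318
  V(0,0) = exp(-r*dt) * [p*1.185153 + (1-p)*4.775318] = 2.990393

Answer: Price = V(0,0) = 2.9904


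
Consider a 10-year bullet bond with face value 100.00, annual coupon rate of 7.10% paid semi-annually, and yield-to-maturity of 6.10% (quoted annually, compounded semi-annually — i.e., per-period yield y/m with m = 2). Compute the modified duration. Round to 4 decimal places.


Answer: Modified duration = 7.2120

Derivation:
Coupon per period c = face * coupon_rate / m = 3.550000
Periods per year m = 2; per-period yield y/m = 0.030500
Number of cashflows N = 20
Cashflows (t years, CF_t, discount factor 1/(1+y/m)^(m*t), PV):
  t = 0.5000: CF_t = 3.550000, DF = 0.970403, PV = 3.444930
  t = 1.0000: CF_t = 3.550000, DF = 0.941681, PV = 3.342969
  t = 1.5000: CF_t = 3.550000, DF = 0.913810, PV = 3.244026
  t = 2.0000: CF_t = 3.550000, DF = 0.886764, PV = 3.148012
  t = 2.5000: CF_t = 3.550000, DF = 0.860518, PV = 3.054839
  t = 3.0000: CF_t = 3.550000, DF = 0.835049, PV = 2.964424
  t = 3.5000: CF_t = 3.550000, DF = 0.810334, PV = 2.876685
  t = 4.0000: CF_t = 3.550000, DF = 0.786350, PV = 2.791543
  t = 4.5000: CF_t = 3.550000, DF = 0.763076, PV = 2.708921
  t = 5.0000: CF_t = 3.550000, DF = 0.740491, PV = 2.628745
  t = 5.5000: CF_t = 3.550000, DF = 0.718575, PV = 2.550941
  t = 6.0000: CF_t = 3.550000, DF = 0.697307, PV = 2.475440
  t = 6.5000: CF_t = 3.550000, DF = 0.676669, PV = 2.402174
  t = 7.0000: CF_t = 3.550000, DF = 0.656641, PV = 2.331076
  t = 7.5000: CF_t = 3.550000, DF = 0.637206, PV = 2.262082
  t = 8.0000: CF_t = 3.550000, DF = 0.618347, PV = 2.195131
  t = 8.5000: CF_t = 3.550000, DF = 0.600045, PV = 2.130161
  t = 9.0000: CF_t = 3.550000, DF = 0.582286, PV = 2.067114
  t = 9.5000: CF_t = 3.550000, DF = 0.565052, PV = 2.005933
  t = 10.0000: CF_t = 103.550000, DF = 0.548328, PV = 56.779319
Price P = sum_t PV_t = 107.404466
First compute Macaulay numerator sum_t t * PV_t:
  t * PV_t at t = 0.5000: 1.722465
  t * PV_t at t = 1.0000: 3.342969
  t * PV_t at t = 1.5000: 4.866039
  t * PV_t at t = 2.0000: 6.296024
  t * PV_t at t = 2.5000: 7.637098
  t * PV_t at t = 3.0000: 8.893273
  t * PV_t at t = 3.5000: 10.068399
  t * PV_t at t = 4.0000: 11.166174
  t * PV_t at t = 4.5000: 12.190146
  t * PV_t at t = 5.0000: 13.143723
  t * PV_t at t = 5.5000: 14.030175
  t * PV_t at t = 6.0000: 14.852640
  t * PV_t at t = 6.5000: 15.614129
  t * PV_t at t = 7.0000: 16.317531
  t * PV_t at t = 7.5000: 16.965618
  t * PV_t at t = 8.0000: 17.561047
  t * PV_t at t = 8.5000: 18.106368
  t * PV_t at t = 9.0000: 18.604026
  t * PV_t at t = 9.5000: 19.056364
  t * PV_t at t = 10.0000: 567.793192
Macaulay duration D = 798.227399 / 107.404466 = 7.431976
Modified duration = D / (1 + y/m) = 7.431976 / (1 + 0.030500) = 7.212010


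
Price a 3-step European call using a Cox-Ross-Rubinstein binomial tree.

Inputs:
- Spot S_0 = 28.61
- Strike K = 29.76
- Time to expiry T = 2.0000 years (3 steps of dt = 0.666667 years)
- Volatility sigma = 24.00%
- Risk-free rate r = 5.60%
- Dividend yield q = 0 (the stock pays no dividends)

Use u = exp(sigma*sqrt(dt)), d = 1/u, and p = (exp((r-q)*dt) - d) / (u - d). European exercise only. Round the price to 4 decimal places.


dt = T/N = 0.666667
u = exp(sigma*sqrt(dt)) = 1.216477; d = 1/u = 0.822046
p = (exp((r-q)*dt) - d) / (u - d) = 0.547606
Discount per step: exp(-r*dt) = 0.963355
Stock lattice S(k, i) with i counting down-moves:
  k=0: S(0,0) = 28.6100
  k=1: S(1,0) = 34.8034; S(1,1) = 23.5187
  k=2: S(2,0) = 42.3376; S(2,1) = 28.6100; S(2,2) = 19.3335
  k=3: S(3,0) = 51.5027; S(3,1) = 34.8034; S(3,2) = 23.5187; S(3,3) = 15.8930
Terminal payoffs V(N, i) = max(S_T - K, 0):
  V(3,0) = 21.742680; V(3,1) = 5.043414; V(3,2) = 0.000000; V(3,3) = 0.000000
Backward induction: V(k, i) = exp(-r*dt) * [p * V(k+1, i) + (1-p) * V(k+1, i+1)].
  V(2,0) = exp(-r*dt) * [p*21.742680 + (1-p)*5.043414] = 13.668118
  V(2,1) = exp(-r*dt) * [p*5.043414 + (1-p)*0.000000] = 2.660599
  V(2,2) = exp(-r*dt) * [p*0.000000 + (1-p)*0.000000] = 0.000000
  V(1,0) = exp(-r*dt) * [p*13.668118 + (1-p)*2.660599] = 8.370000
  V(1,1) = exp(-r*dt) * [p*2.660599 + (1-p)*0.000000] = 1.403571
  V(0,0) = exp(-r*dt) * [p*8.370000 + (1-p)*1.403571] = 5.027203

Answer: Price = V(0,0) = 5.0272


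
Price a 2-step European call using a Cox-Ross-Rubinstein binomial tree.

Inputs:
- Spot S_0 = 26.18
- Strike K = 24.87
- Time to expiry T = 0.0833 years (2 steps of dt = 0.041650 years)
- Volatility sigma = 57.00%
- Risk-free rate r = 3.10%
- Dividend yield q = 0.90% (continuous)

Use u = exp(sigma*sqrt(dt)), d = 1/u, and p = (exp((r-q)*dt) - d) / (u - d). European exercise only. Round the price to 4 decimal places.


dt = T/N = 0.041650
u = exp(sigma*sqrt(dt)) = 1.123364; d = 1/u = 0.890184
p = (exp((r-q)*dt) - d) / (u - d) = 0.474882
Discount per step: exp(-r*dt) = 0.998710
Stock lattice S(k, i) with i counting down-moves:
  k=0: S(0,0) = 26.1800
  k=1: S(1,0) = 29.4097; S(1,1) = 23.3050
  k=2: S(2,0) = 33.0377; S(2,1) = 26.1800; S(2,2) = 20.7457
Terminal payoffs V(N, i) = max(S_T - K, 0):
  V(2,0) = 8.167746; V(2,1) = 1.310000; V(2,2) = 0.000000
Backward induction: V(k, i) = exp(-r*dt) * [p * V(k+1, i) + (1-p) * V(k+1, i+1)].
  V(1,0) = exp(-r*dt) * [p*8.167746 + (1-p)*1.310000] = 4.560730
  V(1,1) = exp(-r*dt) * [p*1.310000 + (1-p)*0.000000] = 0.621293
  V(0,0) = exp(-r*dt) * [p*4.560730 + (1-p)*0.621293] = 2.488846

Answer: Price = V(0,0) = 2.4888


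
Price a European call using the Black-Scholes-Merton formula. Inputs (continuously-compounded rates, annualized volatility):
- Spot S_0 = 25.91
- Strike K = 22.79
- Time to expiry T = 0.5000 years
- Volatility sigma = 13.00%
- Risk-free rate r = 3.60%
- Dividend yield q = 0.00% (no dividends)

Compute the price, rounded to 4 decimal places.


Answer: Price = 3.5790

Derivation:
d1 = (ln(S/K) + (r - q + 0.5*sigma^2) * T) / (sigma * sqrt(T)) = 1.63757392
d2 = d1 - sigma * sqrt(T) = 1.54565004
exp(-rT) = 0.98216103; exp(-qT) = 1.00000000
C = S_0 * exp(-qT) * N(d1) - K * exp(-rT) * N(d2)
N(d1) = 0.94924470; N(d2) = 0.93890545
C = 25.9100 * 1.00000000 * 0.94924470 - 22.7900 * 0.98216103 * 0.93890545 = 3.5790


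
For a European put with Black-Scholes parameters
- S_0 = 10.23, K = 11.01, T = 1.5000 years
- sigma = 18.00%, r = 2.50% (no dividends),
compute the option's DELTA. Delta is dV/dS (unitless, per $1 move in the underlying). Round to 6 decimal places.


Answer: Delta = -0.521126

Derivation:
d1 = -0.0529787017; d2 = -0.2734327785
phi(d1) = 0.3983828089; exp(-qT) = 1.0000000000; exp(-rT) = 0.9631944177
N(-d1) = 0.5211255613
Delta = -exp(-qT) * N(-d1) = -1.0000000000 * 0.5211255613 = -0.521126


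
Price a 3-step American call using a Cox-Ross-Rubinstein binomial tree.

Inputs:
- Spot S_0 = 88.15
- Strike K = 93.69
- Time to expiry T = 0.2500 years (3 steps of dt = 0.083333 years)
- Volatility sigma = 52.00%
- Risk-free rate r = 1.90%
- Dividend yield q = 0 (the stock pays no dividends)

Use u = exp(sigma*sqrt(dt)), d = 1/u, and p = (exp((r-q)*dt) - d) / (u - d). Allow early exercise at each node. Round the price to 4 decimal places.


dt = T/N = 0.083333
u = exp(sigma*sqrt(dt)) = 1.161963; d = 1/u = 0.860612
p = (exp((r-q)*dt) - d) / (u - d) = 0.467801
Discount per step: exp(-r*dt) = 0.998418
Stock lattice S(k, i) with i counting down-moves:
  k=0: S(0,0) = 88.1500
  k=1: S(1,0) = 102.4271; S(1,1) = 75.8630
  k=2: S(2,0) = 119.0165; S(2,1) = 88.1500; S(2,2) = 65.2886
  k=3: S(3,0) = 138.2928; S(3,1) = 102.4271; S(3,2) = 75.8630; S(3,3) = 56.1882
Terminal payoffs V(N, i) = max(S_T - K, 0):
  V(3,0) = 44.602792; V(3,1) = 8.737064; V(3,2) = 0.000000; V(3,3) = 0.000000
Backward induction: V(k, i) = exp(-r*dt) * [p * V(k+1, i) + (1-p) * V(k+1, i+1)]; then take max(V_cont, immediate exercise) for American.
  V(2,0) = exp(-r*dt) * [p*44.602792 + (1-p)*8.737064] = 25.474714; exercise = 25.326489; V(2,0) = max -> 25.474714
  V(2,1) = exp(-r*dt) * [p*8.737064 + (1-p)*0.000000] = 4.080740; exercise = 0.000000; V(2,1) = max -> 4.080740
  V(2,2) = exp(-r*dt) * [p*0.000000 + (1-p)*0.000000] = 0.000000; exercise = 0.000000; V(2,2) = max -> 0.000000
  V(1,0) = exp(-r*dt) * [p*25.474714 + (1-p)*4.080740] = 14.066569; exercise = 8.737064; V(1,0) = max -> 14.066569
  V(1,1) = exp(-r*dt) * [p*4.080740 + (1-p)*0.000000] = 1.905953; exercise = 0.000000; V(1,1) = max -> 1.905953
  V(0,0) = exp(-r*dt) * [p*14.066569 + (1-p)*1.905953] = 7.582684; exercise = 0.000000; V(0,0) = max -> 7.582684

Answer: Price = V(0,0) = 7.5827


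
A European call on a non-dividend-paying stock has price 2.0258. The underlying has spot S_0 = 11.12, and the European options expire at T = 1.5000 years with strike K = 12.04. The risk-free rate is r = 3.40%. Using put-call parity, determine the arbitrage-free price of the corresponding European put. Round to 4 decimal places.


Answer: Put price = 2.3472

Derivation:
Put-call parity: C - P = S_0 * exp(-qT) - K * exp(-rT).
S_0 * exp(-qT) = 11.1200 * 1.00000000 = 11.12000000
K * exp(-rT) = 12.0400 * 0.95027867 = 11.44135519
P = C - S*exp(-qT) + K*exp(-rT)
P = 2.0258 - 11.12000000 + 11.44135519 = 2.3472


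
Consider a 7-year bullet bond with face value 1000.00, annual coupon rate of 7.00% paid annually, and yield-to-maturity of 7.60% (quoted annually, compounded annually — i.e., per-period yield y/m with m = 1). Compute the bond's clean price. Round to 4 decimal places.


Answer: Price = 968.3298

Derivation:
Coupon per period c = face * coupon_rate / m = 70.000000
Periods per year m = 1; per-period yield y/m = 0.076000
Number of cashflows N = 7
Cashflows (t years, CF_t, discount factor 1/(1+y/m)^(m*t), PV):
  t = 1.0000: CF_t = 70.000000, DF = 0.929368, PV = 65.055762
  t = 2.0000: CF_t = 70.000000, DF = 0.863725, PV = 60.460745
  t = 3.0000: CF_t = 70.000000, DF = 0.802718, PV = 56.190284
  t = 4.0000: CF_t = 70.000000, DF = 0.746021, PV = 52.221453
  t = 5.0000: CF_t = 70.000000, DF = 0.693328, PV = 48.532949
  t = 6.0000: CF_t = 70.000000, DF = 0.644357, PV = 45.104971
  t = 7.0000: CF_t = 1070.000000, DF = 0.598845, PV = 640.763667
Price P = sum_t PV_t = 968.329833


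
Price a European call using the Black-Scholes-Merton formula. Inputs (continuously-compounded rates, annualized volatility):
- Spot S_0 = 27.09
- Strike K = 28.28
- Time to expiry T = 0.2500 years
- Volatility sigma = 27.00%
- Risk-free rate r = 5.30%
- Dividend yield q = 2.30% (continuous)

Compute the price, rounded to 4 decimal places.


Answer: Price = 1.0398

Derivation:
d1 = (ln(S/K) + (r - q + 0.5*sigma^2) * T) / (sigma * sqrt(T)) = -0.19539026
d2 = d1 - sigma * sqrt(T) = -0.33039026
exp(-rT) = 0.98683739; exp(-qT) = 0.99426650
C = S_0 * exp(-qT) * N(d1) - K * exp(-rT) * N(d2)
N(d1) = 0.42254372; N(d2) = 0.37055255
C = 27.0900 * 0.99426650 * 0.42254372 - 28.2800 * 0.98683739 * 0.37055255 = 1.0398


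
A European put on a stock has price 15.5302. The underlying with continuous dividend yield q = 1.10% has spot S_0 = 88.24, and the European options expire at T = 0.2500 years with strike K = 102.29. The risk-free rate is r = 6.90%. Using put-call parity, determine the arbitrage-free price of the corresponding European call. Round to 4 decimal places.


Put-call parity: C - P = S_0 * exp(-qT) - K * exp(-rT).
S_0 * exp(-qT) = 88.2400 * 0.99725378 = 87.99767335
K * exp(-rT) = 102.2900 * 0.98289793 = 100.54062920
C = P + S*exp(-qT) - K*exp(-rT)
C = 15.5302 + 87.99767335 - 100.54062920 = 2.9872

Answer: Call price = 2.9872


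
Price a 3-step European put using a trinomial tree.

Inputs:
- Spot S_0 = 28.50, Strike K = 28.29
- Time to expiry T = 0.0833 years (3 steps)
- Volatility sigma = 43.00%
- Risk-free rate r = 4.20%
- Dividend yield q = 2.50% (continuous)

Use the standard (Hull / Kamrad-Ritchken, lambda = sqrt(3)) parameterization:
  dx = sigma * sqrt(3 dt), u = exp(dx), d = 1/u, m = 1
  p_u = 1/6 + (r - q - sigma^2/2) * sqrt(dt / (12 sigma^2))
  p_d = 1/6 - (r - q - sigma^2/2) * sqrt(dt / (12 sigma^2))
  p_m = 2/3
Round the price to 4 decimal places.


Answer: Price = V(0,0) = 1.1865

Derivation:
dt = T/N = 0.027767; dx = sigma*sqrt(3*dt) = 0.124105
u = exp(dx) = 1.132135; d = 1/u = 0.883287
p_u = 0.158226, p_m = 0.666667, p_d = 0.175107
Discount per step: exp(-r*dt) = 0.998834
Stock lattice S(k, j) with j the centered position index:
  k=0: S(0,+0) = 28.5000
  k=1: S(1,-1) = 25.1737; S(1,+0) = 28.5000; S(1,+1) = 32.2659
  k=2: S(2,-2) = 22.2356; S(2,-1) = 25.1737; S(2,+0) = 28.5000; S(2,+1) = 32.2659; S(2,+2) = 36.5293
  k=3: S(3,-3) = 19.6404; S(3,-2) = 22.2356; S(3,-1) = 25.1737; S(3,+0) = 28.5000; S(3,+1) = 32.2659; S(3,+2) = 36.5293; S(3,+3) = 41.3561
Terminal payoffs V(N, j) = max(K - S_T, 0):
  V(3,-3) = 8.649620; V(3,-2) = 6.054433; V(3,-1) = 3.116330; V(3,+0) = 0.000000; V(3,+1) = 0.000000; V(3,+2) = 0.000000; V(3,+3) = 0.000000
Backward induction: V(k, j) = exp(-r*dt) * [p_u * V(k+1, j+1) + p_m * V(k+1, j) + p_d * V(k+1, j-1)]
  V(2,-2) = exp(-r*dt) * [p_u*3.116330 + p_m*6.054433 + p_d*8.649620] = 6.036939
  V(2,-1) = exp(-r*dt) * [p_u*0.000000 + p_m*3.116330 + p_d*6.054433] = 3.134070
  V(2,+0) = exp(-r*dt) * [p_u*0.000000 + p_m*0.000000 + p_d*3.116330] = 0.545055
  V(2,+1) = exp(-r*dt) * [p_u*0.000000 + p_m*0.000000 + p_d*0.000000] = 0.000000
  V(2,+2) = exp(-r*dt) * [p_u*0.000000 + p_m*0.000000 + p_d*0.000000] = 0.000000
  V(1,-1) = exp(-r*dt) * [p_u*0.545055 + p_m*3.134070 + p_d*6.036939] = 3.228965
  V(1,+0) = exp(-r*dt) * [p_u*0.000000 + p_m*0.545055 + p_d*3.134070] = 0.911105
  V(1,+1) = exp(-r*dt) * [p_u*0.000000 + p_m*0.000000 + p_d*0.545055] = 0.095332
  V(0,+0) = exp(-r*dt) * [p_u*0.095332 + p_m*0.911105 + p_d*3.228965] = 1.186517


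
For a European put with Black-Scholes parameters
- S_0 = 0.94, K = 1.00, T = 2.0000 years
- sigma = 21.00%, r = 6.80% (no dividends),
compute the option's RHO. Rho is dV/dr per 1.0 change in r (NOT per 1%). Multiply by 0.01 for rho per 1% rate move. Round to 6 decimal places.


d1 = 0.3980829225; d2 = 0.1010980744
phi(d1) = 0.3685519723; exp(-qT) = 1.0000000000; exp(-rT) = 0.8728426325
N(-d2) = 0.4597363033
Rho = -K*T*exp(-rT)*N(-d2) = -1.0000 * 2.0000 * 0.8728426325 * 0.4597363033 = -0.802555

Answer: Rho = -0.802555


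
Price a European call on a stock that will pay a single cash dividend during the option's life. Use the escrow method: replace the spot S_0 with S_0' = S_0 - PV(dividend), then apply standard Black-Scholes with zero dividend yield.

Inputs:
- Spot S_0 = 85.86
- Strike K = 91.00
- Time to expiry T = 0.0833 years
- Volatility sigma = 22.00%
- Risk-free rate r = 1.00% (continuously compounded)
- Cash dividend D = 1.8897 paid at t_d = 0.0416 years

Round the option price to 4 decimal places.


Answer: Price = 0.2789

Derivation:
PV(D) = D * exp(-r * t_d) = 1.8897 * 0.99958409 = 1.88891405
S_0' = S_0 - PV(D) = 85.8600 - 1.88891405 = 83.97108595
d1 = (ln(S_0'/K) + (r + sigma^2/2)*T) / (sigma*sqrt(T)) = -1.22115304
d2 = d1 - sigma*sqrt(T) = -1.28464887
exp(-rT) = 0.99916735
N(d1) = 0.11101404; N(d2) = 0.09945751
C = S_0' * N(d1) - K * exp(-rT) * N(d2) = 83.97108595 * 0.11101404 - 91.0000 * 0.99916735 * 0.09945751 = 0.2789


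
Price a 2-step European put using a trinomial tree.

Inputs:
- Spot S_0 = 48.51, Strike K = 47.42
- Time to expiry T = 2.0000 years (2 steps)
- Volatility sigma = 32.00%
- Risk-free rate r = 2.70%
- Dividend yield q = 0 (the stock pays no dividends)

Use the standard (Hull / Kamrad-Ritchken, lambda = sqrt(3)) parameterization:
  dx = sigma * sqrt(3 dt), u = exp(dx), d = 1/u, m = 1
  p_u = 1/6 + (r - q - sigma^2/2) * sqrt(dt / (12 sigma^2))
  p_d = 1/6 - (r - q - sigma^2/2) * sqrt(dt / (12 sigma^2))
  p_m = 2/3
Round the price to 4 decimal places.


Answer: Price = V(0,0) = 5.7128

Derivation:
dt = T/N = 1.000000; dx = sigma*sqrt(3*dt) = 0.554256
u = exp(dx) = 1.740646; d = 1/u = 0.574499
p_u = 0.144836, p_m = 0.666667, p_d = 0.188498
Discount per step: exp(-r*dt) = 0.973361
Stock lattice S(k, j) with j the centered position index:
  k=0: S(0,+0) = 48.5100
  k=1: S(1,-1) = 27.8690; S(1,+0) = 48.5100; S(1,+1) = 84.4387
  k=2: S(2,-2) = 16.0107; S(2,-1) = 27.8690; S(2,+0) = 48.5100; S(2,+1) = 84.4387; S(2,+2) = 146.9779
Terminal payoffs V(N, j) = max(K - S_T, 0):
  V(2,-2) = 31.409297; V(2,-1) = 19.551035; V(2,+0) = 0.000000; V(2,+1) = 0.000000; V(2,+2) = 0.000000
Backward induction: V(k, j) = exp(-r*dt) * [p_u * V(k+1, j+1) + p_m * V(k+1, j) + p_d * V(k+1, j-1)]
  V(1,-1) = exp(-r*dt) * [p_u*0.000000 + p_m*19.551035 + p_d*31.409297] = 18.449677
  V(1,+0) = exp(-r*dt) * [p_u*0.000000 + p_m*0.000000 + p_d*19.551035] = 3.587153
  V(1,+1) = exp(-r*dt) * [p_u*0.000000 + p_m*0.000000 + p_d*0.000000] = 0.000000
  V(0,+0) = exp(-r*dt) * [p_u*0.000000 + p_m*3.587153 + p_d*18.449677] = 5.712810


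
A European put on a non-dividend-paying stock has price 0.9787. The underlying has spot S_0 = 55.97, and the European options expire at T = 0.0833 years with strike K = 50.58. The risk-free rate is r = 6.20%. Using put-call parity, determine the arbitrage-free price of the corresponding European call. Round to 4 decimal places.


Put-call parity: C - P = S_0 * exp(-qT) - K * exp(-rT).
S_0 * exp(-qT) = 55.9700 * 1.00000000 = 55.97000000
K * exp(-rT) = 50.5800 * 0.99484871 = 50.31944793
C = P + S*exp(-qT) - K*exp(-rT)
C = 0.9787 + 55.97000000 - 50.31944793 = 6.6293

Answer: Call price = 6.6293


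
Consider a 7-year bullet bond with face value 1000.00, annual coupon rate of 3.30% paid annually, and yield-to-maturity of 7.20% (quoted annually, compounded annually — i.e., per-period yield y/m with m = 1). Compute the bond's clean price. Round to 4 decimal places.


Coupon per period c = face * coupon_rate / m = 33.000000
Periods per year m = 1; per-period yield y/m = 0.072000
Number of cashflows N = 7
Cashflows (t years, CF_t, discount factor 1/(1+y/m)^(m*t), PV):
  t = 1.0000: CF_t = 33.000000, DF = 0.932836, PV = 30.783582
  t = 2.0000: CF_t = 33.000000, DF = 0.870183, PV = 28.716028
  t = 3.0000: CF_t = 33.000000, DF = 0.811738, PV = 26.787340
  t = 4.0000: CF_t = 33.000000, DF = 0.757218, PV = 24.988190
  t = 5.0000: CF_t = 33.000000, DF = 0.706360, PV = 23.309879
  t = 6.0000: CF_t = 33.000000, DF = 0.658918, PV = 21.744290
  t = 7.0000: CF_t = 1033.000000, DF = 0.614662, PV = 634.946047
Price P = sum_t PV_t = 791.275356

Answer: Price = 791.2754


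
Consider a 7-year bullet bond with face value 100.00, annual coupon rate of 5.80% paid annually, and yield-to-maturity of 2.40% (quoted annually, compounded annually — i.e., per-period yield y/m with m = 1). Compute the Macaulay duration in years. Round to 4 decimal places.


Answer: Macaulay duration = 6.0597 years

Derivation:
Coupon per period c = face * coupon_rate / m = 5.800000
Periods per year m = 1; per-period yield y/m = 0.024000
Number of cashflows N = 7
Cashflows (t years, CF_t, discount factor 1/(1+y/m)^(m*t), PV):
  t = 1.0000: CF_t = 5.800000, DF = 0.976562, PV = 5.664063
  t = 2.0000: CF_t = 5.800000, DF = 0.953674, PV = 5.531311
  t = 3.0000: CF_t = 5.800000, DF = 0.931323, PV = 5.401671
  t = 4.0000: CF_t = 5.800000, DF = 0.909495, PV = 5.275069
  t = 5.0000: CF_t = 5.800000, DF = 0.888178, PV = 5.151435
  t = 6.0000: CF_t = 5.800000, DF = 0.867362, PV = 5.030698
  t = 7.0000: CF_t = 105.800000, DF = 0.847033, PV = 89.616086
Price P = sum_t PV_t = 121.670332
Macaulay numerator sum_t t * PV_t:
  t * PV_t at t = 1.0000: 5.664063
  t * PV_t at t = 2.0000: 11.062622
  t * PV_t at t = 3.0000: 16.205013
  t * PV_t at t = 4.0000: 21.100277
  t * PV_t at t = 5.0000: 25.757174
  t * PV_t at t = 6.0000: 30.184188
  t * PV_t at t = 7.0000: 627.312601
Macaulay duration D = (sum_t t * PV_t) / P = 737.285938 / 121.670332 = 6.059702


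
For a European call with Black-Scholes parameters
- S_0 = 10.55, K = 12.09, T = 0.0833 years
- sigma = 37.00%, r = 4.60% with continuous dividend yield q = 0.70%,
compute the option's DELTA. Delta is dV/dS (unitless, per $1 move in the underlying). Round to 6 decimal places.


d1 = -1.1920974295; d2 = -1.2988858652
phi(d1) = 0.1960301757; exp(-qT) = 0.9994170700; exp(-rT) = 0.9961755320
N(d1) = 0.1166115224
Delta = exp(-qT) * N(d1) = 0.9994170700 * 0.1166115224 = 0.116544

Answer: Delta = 0.116544


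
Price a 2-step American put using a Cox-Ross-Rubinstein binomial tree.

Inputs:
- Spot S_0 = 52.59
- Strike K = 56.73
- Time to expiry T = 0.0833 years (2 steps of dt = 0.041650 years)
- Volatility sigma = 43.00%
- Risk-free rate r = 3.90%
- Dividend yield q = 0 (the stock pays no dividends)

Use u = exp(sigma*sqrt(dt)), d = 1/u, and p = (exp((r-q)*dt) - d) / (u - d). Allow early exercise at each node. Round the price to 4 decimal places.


dt = T/N = 0.041650
u = exp(sigma*sqrt(dt)) = 1.091722; d = 1/u = 0.915985
p = (exp((r-q)*dt) - d) / (u - d) = 0.487326
Discount per step: exp(-r*dt) = 0.998377
Stock lattice S(k, i) with i counting down-moves:
  k=0: S(0,0) = 52.5900
  k=1: S(1,0) = 57.4136; S(1,1) = 48.1716
  k=2: S(2,0) = 62.6797; S(2,1) = 52.5900; S(2,2) = 44.1245
Terminal payoffs V(N, i) = max(K - S_T, 0):
  V(2,0) = 0.000000; V(2,1) = 4.140000; V(2,2) = 12.605537
Backward induction: V(k, i) = exp(-r*dt) * [p * V(k+1, i) + (1-p) * V(k+1, i+1)]; then take max(V_cont, immediate exercise) for American.
  V(1,0) = exp(-r*dt) * [p*0.000000 + (1-p)*4.140000] = 2.119027; exercise = 0.000000; V(1,0) = max -> 2.119027
  V(1,1) = exp(-r*dt) * [p*4.140000 + (1-p)*12.605537] = 8.466300; exercise = 8.558375; V(1,1) = max -> 8.558375
  V(0,0) = exp(-r*dt) * [p*2.119027 + (1-p)*8.558375] = 5.411518; exercise = 4.140000; V(0,0) = max -> 5.411518

Answer: Price = V(0,0) = 5.4115


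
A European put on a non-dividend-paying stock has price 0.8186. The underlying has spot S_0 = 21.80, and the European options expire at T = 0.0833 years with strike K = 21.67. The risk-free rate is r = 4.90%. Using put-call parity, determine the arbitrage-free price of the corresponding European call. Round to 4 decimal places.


Put-call parity: C - P = S_0 * exp(-qT) - K * exp(-rT).
S_0 * exp(-qT) = 21.8000 * 1.00000000 = 21.80000000
K * exp(-rT) = 21.6700 * 0.99592662 = 21.58172983
C = P + S*exp(-qT) - K*exp(-rT)
C = 0.8186 + 21.80000000 - 21.58172983 = 1.0369

Answer: Call price = 1.0369


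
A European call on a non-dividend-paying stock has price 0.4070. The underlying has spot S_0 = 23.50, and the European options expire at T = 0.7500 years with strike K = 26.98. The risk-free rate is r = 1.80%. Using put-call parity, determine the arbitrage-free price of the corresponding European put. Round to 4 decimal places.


Answer: Put price = 3.5252

Derivation:
Put-call parity: C - P = S_0 * exp(-qT) - K * exp(-rT).
S_0 * exp(-qT) = 23.5000 * 1.00000000 = 23.50000000
K * exp(-rT) = 26.9800 * 0.98659072 = 26.61821753
P = C - S*exp(-qT) + K*exp(-rT)
P = 0.4070 - 23.50000000 + 26.61821753 = 3.5252


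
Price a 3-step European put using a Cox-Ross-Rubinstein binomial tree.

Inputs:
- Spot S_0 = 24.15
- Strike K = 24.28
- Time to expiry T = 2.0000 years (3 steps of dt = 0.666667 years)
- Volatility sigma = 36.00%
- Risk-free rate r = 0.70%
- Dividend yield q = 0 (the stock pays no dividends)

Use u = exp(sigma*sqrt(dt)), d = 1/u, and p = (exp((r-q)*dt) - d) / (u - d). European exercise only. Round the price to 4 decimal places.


dt = T/N = 0.666667
u = exp(sigma*sqrt(dt)) = 1.341702; d = 1/u = 0.745322
p = (exp((r-q)*dt) - d) / (u - d) = 0.434883
Discount per step: exp(-r*dt) = 0.995344
Stock lattice S(k, i) with i counting down-moves:
  k=0: S(0,0) = 24.1500
  k=1: S(1,0) = 32.4021; S(1,1) = 17.9995
  k=2: S(2,0) = 43.4740; S(2,1) = 24.1500; S(2,2) = 13.4154
  k=3: S(3,0) = 58.3291; S(3,1) = 32.4021; S(3,2) = 17.9995; S(3,3) = 9.9988
Terminal payoffs V(N, i) = max(K - S_T, 0):
  V(3,0) = 0.000000; V(3,1) = 0.000000; V(3,2) = 6.280471; V(3,3) = 14.281170
Backward induction: V(k, i) = exp(-r*dt) * [p * V(k+1, i) + (1-p) * V(k+1, i+1)].
  V(2,0) = exp(-r*dt) * [p*0.000000 + (1-p)*0.000000] = 0.000000
  V(2,1) = exp(-r*dt) * [p*0.000000 + (1-p)*6.280471] = 3.532675
  V(2,2) = exp(-r*dt) * [p*6.280471 + (1-p)*14.281170] = 10.751510
  V(1,0) = exp(-r*dt) * [p*0.000000 + (1-p)*3.532675] = 1.987080
  V(1,1) = exp(-r*dt) * [p*3.532675 + (1-p)*10.751510] = 7.576720
  V(0,0) = exp(-r*dt) * [p*1.987080 + (1-p)*7.576720] = 5.121921

Answer: Price = V(0,0) = 5.1219


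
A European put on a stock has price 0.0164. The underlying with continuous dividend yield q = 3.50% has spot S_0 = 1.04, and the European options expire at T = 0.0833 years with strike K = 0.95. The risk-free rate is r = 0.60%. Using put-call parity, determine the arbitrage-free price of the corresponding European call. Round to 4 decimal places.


Answer: Call price = 0.1038

Derivation:
Put-call parity: C - P = S_0 * exp(-qT) - K * exp(-rT).
S_0 * exp(-qT) = 1.0400 * 0.99708875 = 1.03697230
K * exp(-rT) = 0.9500 * 0.99950032 = 0.94952531
C = P + S*exp(-qT) - K*exp(-rT)
C = 0.0164 + 1.03697230 - 0.94952531 = 0.1038


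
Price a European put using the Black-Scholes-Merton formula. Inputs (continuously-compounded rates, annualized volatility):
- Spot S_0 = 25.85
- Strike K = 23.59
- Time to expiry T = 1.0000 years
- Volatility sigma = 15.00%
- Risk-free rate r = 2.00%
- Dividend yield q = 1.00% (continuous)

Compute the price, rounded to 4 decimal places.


Answer: Price = 0.5415

Derivation:
d1 = (ln(S/K) + (r - q + 0.5*sigma^2) * T) / (sigma * sqrt(T)) = 0.75158472
d2 = d1 - sigma * sqrt(T) = 0.60158472
exp(-rT) = 0.98019867; exp(-qT) = 0.99004983
P = K * exp(-rT) * N(-d2) - S_0 * exp(-qT) * N(-d1)
N(-d1) = 0.22615042; N(-d2) = 0.27372530
P = 23.5900 * 0.98019867 * 0.27372530 - 25.8500 * 0.99004983 * 0.22615042 = 0.5415


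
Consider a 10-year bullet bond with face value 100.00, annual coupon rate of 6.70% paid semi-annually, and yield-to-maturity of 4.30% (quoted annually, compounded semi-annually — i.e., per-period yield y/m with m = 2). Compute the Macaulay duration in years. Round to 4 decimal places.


Answer: Macaulay duration = 7.6915 years

Derivation:
Coupon per period c = face * coupon_rate / m = 3.350000
Periods per year m = 2; per-period yield y/m = 0.021500
Number of cashflows N = 20
Cashflows (t years, CF_t, discount factor 1/(1+y/m)^(m*t), PV):
  t = 0.5000: CF_t = 3.350000, DF = 0.978953, PV = 3.279491
  t = 1.0000: CF_t = 3.350000, DF = 0.958348, PV = 3.210466
  t = 1.5000: CF_t = 3.350000, DF = 0.938177, PV = 3.142894
  t = 2.0000: CF_t = 3.350000, DF = 0.918431, PV = 3.076744
  t = 2.5000: CF_t = 3.350000, DF = 0.899100, PV = 3.011986
  t = 3.0000: CF_t = 3.350000, DF = 0.880177, PV = 2.948591
  t = 3.5000: CF_t = 3.350000, DF = 0.861651, PV = 2.886531
  t = 4.0000: CF_t = 3.350000, DF = 0.843515, PV = 2.825777
  t = 4.5000: CF_t = 3.350000, DF = 0.825762, PV = 2.766301
  t = 5.0000: CF_t = 3.350000, DF = 0.808381, PV = 2.708078
  t = 5.5000: CF_t = 3.350000, DF = 0.791367, PV = 2.651079
  t = 6.0000: CF_t = 3.350000, DF = 0.774711, PV = 2.595281
  t = 6.5000: CF_t = 3.350000, DF = 0.758405, PV = 2.540657
  t = 7.0000: CF_t = 3.350000, DF = 0.742442, PV = 2.487182
  t = 7.5000: CF_t = 3.350000, DF = 0.726816, PV = 2.434833
  t = 8.0000: CF_t = 3.350000, DF = 0.711518, PV = 2.383586
  t = 8.5000: CF_t = 3.350000, DF = 0.696543, PV = 2.333418
  t = 9.0000: CF_t = 3.350000, DF = 0.681882, PV = 2.284305
  t = 9.5000: CF_t = 3.350000, DF = 0.667530, PV = 2.236226
  t = 10.0000: CF_t = 103.350000, DF = 0.653480, PV = 67.537202
Price P = sum_t PV_t = 119.340628
Macaulay numerator sum_t t * PV_t:
  t * PV_t at t = 0.5000: 1.639745
  t * PV_t at t = 1.0000: 3.210466
  t * PV_t at t = 1.5000: 4.714341
  t * PV_t at t = 2.0000: 6.153487
  t * PV_t at t = 2.5000: 7.529965
  t * PV_t at t = 3.0000: 8.845774
  t * PV_t at t = 3.5000: 10.102858
  t * PV_t at t = 4.0000: 11.303107
  t * PV_t at t = 4.5000: 12.448355
  t * PV_t at t = 5.0000: 13.540388
  t * PV_t at t = 5.5000: 14.580936
  t * PV_t at t = 6.0000: 15.571685
  t * PV_t at t = 6.5000: 16.514268
  t * PV_t at t = 7.0000: 17.410276
  t * PV_t at t = 7.5000: 18.261250
  t * PV_t at t = 8.0000: 19.068690
  t * PV_t at t = 8.5000: 19.834051
  t * PV_t at t = 9.0000: 20.558747
  t * PV_t at t = 9.5000: 21.244150
  t * PV_t at t = 10.0000: 675.372016
Macaulay duration D = (sum_t t * PV_t) / P = 917.904556 / 119.340628 = 7.691467
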